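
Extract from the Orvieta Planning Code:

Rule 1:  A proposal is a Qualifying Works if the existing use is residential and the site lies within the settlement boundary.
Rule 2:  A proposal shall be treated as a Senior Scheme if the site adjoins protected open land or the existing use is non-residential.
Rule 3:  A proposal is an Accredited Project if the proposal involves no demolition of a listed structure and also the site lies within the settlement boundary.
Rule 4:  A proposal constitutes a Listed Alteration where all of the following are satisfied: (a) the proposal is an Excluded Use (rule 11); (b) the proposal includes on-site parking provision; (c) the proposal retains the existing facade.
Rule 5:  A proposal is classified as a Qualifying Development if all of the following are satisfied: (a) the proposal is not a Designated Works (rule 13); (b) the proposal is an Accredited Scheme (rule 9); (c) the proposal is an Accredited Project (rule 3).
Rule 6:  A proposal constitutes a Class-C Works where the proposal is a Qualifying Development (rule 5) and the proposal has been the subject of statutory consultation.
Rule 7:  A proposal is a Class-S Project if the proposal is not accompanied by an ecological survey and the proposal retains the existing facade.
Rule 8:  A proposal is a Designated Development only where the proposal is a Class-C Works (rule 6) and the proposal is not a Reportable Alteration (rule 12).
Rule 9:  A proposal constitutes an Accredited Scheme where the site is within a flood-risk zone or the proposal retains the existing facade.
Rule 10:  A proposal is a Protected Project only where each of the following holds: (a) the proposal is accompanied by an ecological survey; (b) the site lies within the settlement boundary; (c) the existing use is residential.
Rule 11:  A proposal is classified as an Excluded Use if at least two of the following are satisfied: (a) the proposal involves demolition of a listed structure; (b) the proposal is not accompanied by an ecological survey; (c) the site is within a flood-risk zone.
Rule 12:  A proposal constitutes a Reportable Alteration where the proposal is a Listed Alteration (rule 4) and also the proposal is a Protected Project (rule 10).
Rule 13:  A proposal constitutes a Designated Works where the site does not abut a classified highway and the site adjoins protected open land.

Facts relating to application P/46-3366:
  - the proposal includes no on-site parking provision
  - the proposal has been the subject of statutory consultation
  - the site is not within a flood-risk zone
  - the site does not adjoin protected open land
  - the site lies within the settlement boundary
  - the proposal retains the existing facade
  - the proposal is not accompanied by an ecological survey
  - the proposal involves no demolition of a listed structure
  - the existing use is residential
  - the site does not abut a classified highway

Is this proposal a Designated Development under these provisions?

Yes

rule 13 — Designated Works: [the site does not abut a classified highway? yes] AND [the site adjoins protected open land? no] → not satisfied.
rule 9 — Accredited Scheme: [the site is within a flood-risk zone? no] OR [the proposal retains the existing facade? yes] → satisfied.
rule 3 — Accredited Project: [the proposal involves no demolition of a listed structure? yes] AND [the site lies within the settlement boundary? yes] → satisfied.
rule 5 — Qualifying Development: [not a Designated Works (rule 13)? yes] AND [Accredited Scheme (rule 9)? yes] AND [Accredited Project (rule 3)? yes] → satisfied.
rule 6 — Class-C Works: [Qualifying Development (rule 5)? yes] AND [the proposal has been the subject of statutory consultation? yes] → satisfied.
rule 11 — Excluded Use: the proposal involves demolition of a listed structure? no; the proposal is not accompanied by an ecological survey? yes; the site is within a flood-risk zone? no — 1 of 3 hold (need ≥2) → not satisfied.
rule 4 — Listed Alteration: [Excluded Use (rule 11)? no] AND [the proposal includes on-site parking provision? no] AND [the proposal retains the existing facade? yes] → not satisfied.
rule 10 — Protected Project: [the proposal is accompanied by an ecological survey? no] AND [the site lies within the settlement boundary? yes] AND [the existing use is residential? yes] → not satisfied.
rule 12 — Reportable Alteration: [Listed Alteration (rule 4)? no] AND [Protected Project (rule 10)? no] → not satisfied.
rule 8 — Designated Development: [Class-C Works (rule 6)? yes] AND [not a Reportable Alteration (rule 12)? yes] → satisfied.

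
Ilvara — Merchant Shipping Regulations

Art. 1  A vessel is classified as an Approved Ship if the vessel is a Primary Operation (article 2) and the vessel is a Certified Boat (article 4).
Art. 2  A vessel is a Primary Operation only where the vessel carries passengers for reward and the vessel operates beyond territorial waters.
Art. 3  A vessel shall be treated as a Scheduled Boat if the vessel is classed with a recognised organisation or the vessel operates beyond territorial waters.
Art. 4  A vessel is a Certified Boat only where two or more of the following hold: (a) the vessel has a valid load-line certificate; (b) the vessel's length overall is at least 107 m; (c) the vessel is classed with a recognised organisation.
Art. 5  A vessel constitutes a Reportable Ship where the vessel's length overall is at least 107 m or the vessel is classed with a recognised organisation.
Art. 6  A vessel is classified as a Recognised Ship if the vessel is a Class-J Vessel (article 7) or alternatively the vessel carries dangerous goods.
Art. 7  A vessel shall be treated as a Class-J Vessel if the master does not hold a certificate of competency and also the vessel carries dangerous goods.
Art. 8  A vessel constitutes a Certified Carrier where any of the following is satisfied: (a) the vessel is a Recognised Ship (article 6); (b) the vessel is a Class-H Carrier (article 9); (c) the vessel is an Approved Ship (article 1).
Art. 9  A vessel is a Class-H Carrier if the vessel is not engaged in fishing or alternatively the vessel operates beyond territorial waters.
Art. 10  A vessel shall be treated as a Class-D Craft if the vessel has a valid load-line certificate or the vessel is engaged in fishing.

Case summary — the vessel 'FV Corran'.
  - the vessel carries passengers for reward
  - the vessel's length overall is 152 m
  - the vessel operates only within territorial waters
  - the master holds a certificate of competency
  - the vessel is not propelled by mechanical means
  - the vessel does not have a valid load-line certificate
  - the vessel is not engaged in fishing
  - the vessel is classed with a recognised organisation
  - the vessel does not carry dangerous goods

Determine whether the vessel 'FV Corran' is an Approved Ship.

No

Under article 2: the vessel carries passengers for reward? yes; and the vessel operates beyond territorial waters? no. So the vessel is not a Primary Operation.
Under article 4: the vessel has a valid load-line certificate? no; vessel's length overall: 152 m ≥ 107 m? yes; the vessel is classed with a recognised organisation? yes — 2 of 3 hold (need ≥2) → satisfied.
Under article 1: Primary Operation (article 2)? no; and Certified Boat (article 4)? yes. So the vessel is not an Approved Ship.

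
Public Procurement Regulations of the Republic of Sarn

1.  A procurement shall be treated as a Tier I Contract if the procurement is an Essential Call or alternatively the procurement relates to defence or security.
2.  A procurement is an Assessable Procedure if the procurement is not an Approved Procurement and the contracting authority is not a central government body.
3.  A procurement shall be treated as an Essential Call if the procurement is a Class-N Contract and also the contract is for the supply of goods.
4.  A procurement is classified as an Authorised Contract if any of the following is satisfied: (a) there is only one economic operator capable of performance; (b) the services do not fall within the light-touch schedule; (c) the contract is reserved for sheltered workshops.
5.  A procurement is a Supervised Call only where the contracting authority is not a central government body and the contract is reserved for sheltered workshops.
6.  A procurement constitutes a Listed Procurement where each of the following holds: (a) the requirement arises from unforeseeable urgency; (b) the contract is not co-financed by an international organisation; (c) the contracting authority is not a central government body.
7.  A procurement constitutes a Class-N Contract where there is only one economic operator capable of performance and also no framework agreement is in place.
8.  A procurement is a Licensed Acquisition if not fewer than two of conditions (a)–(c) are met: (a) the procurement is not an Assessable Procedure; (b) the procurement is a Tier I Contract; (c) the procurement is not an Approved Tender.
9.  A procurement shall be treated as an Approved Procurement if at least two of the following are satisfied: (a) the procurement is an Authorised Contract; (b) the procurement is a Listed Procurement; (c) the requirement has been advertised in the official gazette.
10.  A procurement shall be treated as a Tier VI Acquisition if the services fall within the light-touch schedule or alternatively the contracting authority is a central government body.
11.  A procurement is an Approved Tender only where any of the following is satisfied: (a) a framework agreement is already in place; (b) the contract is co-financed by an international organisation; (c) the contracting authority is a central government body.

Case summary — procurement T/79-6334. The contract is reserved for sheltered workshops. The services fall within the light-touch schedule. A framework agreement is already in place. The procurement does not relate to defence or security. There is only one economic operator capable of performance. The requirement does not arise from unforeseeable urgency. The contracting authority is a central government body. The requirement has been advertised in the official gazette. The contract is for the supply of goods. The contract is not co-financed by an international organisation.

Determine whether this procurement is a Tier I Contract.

No

paragraph 7 — Class-N Contract: [there is only one economic operator capable of performance? yes] AND [no framework agreement is in place? no] → not satisfied.
paragraph 3 — Essential Call: [Class-N Contract (paragraph 7)? no] AND [the contract is for the supply of goods? yes] → not satisfied.
paragraph 1 — Tier I Contract: [Essential Call (paragraph 3)? no] OR [the procurement relates to defence or security? no] → not satisfied.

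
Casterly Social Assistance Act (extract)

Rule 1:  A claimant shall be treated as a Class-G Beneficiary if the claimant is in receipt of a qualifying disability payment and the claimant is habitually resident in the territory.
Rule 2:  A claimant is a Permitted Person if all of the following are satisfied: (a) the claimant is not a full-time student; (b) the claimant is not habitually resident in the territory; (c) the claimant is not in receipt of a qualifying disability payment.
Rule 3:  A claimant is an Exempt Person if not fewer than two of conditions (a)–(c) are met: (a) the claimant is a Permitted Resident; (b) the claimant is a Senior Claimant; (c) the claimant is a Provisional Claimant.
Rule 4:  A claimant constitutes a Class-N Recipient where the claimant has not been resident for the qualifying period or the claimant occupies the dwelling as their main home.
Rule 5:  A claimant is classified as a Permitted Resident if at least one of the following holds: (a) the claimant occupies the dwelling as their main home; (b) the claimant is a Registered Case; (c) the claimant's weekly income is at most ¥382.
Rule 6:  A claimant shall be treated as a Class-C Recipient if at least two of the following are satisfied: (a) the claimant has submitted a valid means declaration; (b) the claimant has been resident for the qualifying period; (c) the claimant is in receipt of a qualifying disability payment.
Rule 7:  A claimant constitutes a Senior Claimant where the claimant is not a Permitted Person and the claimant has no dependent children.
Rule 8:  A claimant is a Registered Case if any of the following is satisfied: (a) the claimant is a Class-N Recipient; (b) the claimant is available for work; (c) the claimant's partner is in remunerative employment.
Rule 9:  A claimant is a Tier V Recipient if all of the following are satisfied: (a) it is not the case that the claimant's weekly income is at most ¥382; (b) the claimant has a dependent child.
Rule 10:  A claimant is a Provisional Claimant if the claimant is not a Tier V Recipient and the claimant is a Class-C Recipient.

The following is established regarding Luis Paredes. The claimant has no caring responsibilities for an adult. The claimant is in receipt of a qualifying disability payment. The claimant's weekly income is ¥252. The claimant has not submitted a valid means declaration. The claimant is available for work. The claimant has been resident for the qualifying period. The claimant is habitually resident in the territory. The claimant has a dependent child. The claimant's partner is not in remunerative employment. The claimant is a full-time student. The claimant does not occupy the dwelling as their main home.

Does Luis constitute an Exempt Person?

Yes

Under rule 4: the claimant has not been resident for the qualifying period? no; or the claimant occupies the dwelling as their main home? no. So the claimant is not a Class-N Recipient.
Under rule 8: Class-N Recipient (rule 4)? no; or the claimant is available for work? yes; or the claimant's partner is in remunerative employment? no. So the claimant is a Registered Case.
Under rule 5: the claimant occupies the dwelling as their main home? no; or Registered Case (rule 8)? yes; or claimant's weekly income: ¥252 ≤ ¥382? yes. So the claimant is a Permitted Resident.
Under rule 2: the claimant is not a full-time student? no; and the claimant is not habitually resident in the territory? no; and the claimant is not in receipt of a qualifying disability payment? no. So the claimant is not a Permitted Person.
Under rule 7: not a Permitted Person (rule 2)? yes; and the claimant has no dependent children? no. So the claimant is not a Senior Claimant.
Under rule 9: claimant's weekly income: ¥252 ≤ ¥382? yes, so negated condition no; and the claimant has a dependent child? yes. So the claimant is not a Tier V Recipient.
Under rule 6: the claimant has submitted a valid means declaration? no; the claimant has been resident for the qualifying period? yes; the claimant is in receipt of a qualifying disability payment? yes — 2 of 3 hold (need ≥2) → satisfied.
Under rule 10: not a Tier V Recipient (rule 9)? yes; and Class-C Recipient (rule 6)? yes. So the claimant is a Provisional Claimant.
Under rule 3: Permitted Resident (rule 5)? yes; Senior Claimant (rule 7)? no; Provisional Claimant (rule 10)? yes — 2 of 3 hold (need ≥2) → satisfied.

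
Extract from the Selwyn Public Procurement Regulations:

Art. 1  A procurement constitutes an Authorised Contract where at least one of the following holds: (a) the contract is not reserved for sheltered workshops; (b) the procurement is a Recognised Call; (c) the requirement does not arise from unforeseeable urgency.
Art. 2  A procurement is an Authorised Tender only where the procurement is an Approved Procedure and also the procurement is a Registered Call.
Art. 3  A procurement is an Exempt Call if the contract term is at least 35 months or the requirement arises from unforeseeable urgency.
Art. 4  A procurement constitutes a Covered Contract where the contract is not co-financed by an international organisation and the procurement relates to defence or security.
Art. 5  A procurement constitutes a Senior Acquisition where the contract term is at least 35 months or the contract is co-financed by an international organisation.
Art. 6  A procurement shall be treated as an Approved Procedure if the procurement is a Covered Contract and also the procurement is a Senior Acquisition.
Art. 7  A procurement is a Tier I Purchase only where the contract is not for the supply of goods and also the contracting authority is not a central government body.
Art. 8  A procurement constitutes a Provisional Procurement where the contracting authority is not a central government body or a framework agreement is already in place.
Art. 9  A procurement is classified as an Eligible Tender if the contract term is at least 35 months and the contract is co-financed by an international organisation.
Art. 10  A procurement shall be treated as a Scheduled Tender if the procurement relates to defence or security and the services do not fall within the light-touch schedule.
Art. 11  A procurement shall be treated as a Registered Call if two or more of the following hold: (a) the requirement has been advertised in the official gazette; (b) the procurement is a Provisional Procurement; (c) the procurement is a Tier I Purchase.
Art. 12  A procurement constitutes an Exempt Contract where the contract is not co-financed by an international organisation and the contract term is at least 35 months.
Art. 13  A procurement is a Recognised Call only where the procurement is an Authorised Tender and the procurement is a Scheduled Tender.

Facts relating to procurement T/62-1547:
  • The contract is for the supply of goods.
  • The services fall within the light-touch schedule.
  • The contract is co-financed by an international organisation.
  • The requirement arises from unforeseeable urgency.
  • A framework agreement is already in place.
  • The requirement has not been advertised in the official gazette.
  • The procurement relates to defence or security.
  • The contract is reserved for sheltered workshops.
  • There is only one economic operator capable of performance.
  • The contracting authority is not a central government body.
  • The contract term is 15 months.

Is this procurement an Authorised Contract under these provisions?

No

Under article 4: the contract is not co-financed by an international organisation? no; and the procurement relates to defence or security? yes. So the procurement is not a Covered Contract.
Under article 5: contract term: 15 months ≥ 35 months? no; or the contract is co-financed by an international organisation? yes. So the procurement is a Senior Acquisition.
Under article 6: Covered Contract (article 4)? no; and Senior Acquisition (article 5)? yes. So the procurement is not an Approved Procedure.
Under article 8: the contracting authority is not a central government body? yes; or a framework agreement is already in place? yes. So the procurement is a Provisional Procurement.
Under article 7: the contract is not for the supply of goods? no; and the contracting authority is not a central government body? yes. So the procurement is not a Tier I Purchase.
Under article 11: the requirement has been advertised in the official gazette? no; Provisional Procurement (article 8)? yes; Tier I Purchase (article 7)? no — 1 of 3 hold (need ≥2) → not satisfied.
Under article 2: Approved Procedure (article 6)? no; and Registered Call (article 11)? no. So the procurement is not an Authorised Tender.
Under article 10: the procurement relates to defence or security? yes; and the services do not fall within the light-touch schedule? no. So the procurement is not a Scheduled Tender.
Under article 13: Authorised Tender (article 2)? no; and Scheduled Tender (article 10)? no. So the procurement is not a Recognised Call.
Under article 1: the contract is not reserved for sheltered workshops? no; or Recognised Call (article 13)? no; or the requirement does not arise from unforeseeable urgency? no. So the procurement is not an Authorised Contract.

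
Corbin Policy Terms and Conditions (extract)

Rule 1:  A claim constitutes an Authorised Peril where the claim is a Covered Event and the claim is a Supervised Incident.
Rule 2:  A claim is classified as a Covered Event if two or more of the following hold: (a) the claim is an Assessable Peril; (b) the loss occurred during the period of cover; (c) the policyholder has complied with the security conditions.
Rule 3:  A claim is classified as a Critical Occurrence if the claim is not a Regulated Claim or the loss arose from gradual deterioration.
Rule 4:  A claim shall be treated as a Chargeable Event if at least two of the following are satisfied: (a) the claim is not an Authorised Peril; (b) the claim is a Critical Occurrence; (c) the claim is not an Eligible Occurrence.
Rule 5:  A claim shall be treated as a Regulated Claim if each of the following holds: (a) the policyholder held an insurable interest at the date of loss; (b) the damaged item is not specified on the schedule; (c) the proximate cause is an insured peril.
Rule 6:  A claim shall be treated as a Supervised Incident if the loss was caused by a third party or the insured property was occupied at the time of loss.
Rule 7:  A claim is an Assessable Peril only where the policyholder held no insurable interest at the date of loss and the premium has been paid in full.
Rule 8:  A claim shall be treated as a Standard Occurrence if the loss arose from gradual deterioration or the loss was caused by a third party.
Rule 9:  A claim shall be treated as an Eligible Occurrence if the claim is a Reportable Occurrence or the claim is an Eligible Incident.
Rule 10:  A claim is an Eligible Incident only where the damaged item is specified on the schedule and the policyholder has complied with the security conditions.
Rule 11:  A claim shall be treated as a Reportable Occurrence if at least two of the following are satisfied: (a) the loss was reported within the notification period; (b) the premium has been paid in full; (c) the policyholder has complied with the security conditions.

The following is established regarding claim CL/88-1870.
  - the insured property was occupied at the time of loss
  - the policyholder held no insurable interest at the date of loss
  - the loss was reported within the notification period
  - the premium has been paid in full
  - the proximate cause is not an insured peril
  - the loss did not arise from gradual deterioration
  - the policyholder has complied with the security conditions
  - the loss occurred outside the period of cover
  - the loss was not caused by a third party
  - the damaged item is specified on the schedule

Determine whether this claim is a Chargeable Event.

Under rule 7: the policyholder held no insurable interest at the date of loss? yes; and the premium has been paid in full? yes. So the claim is an Assessable Peril.
Under rule 2: Assessable Peril (rule 7)? yes; the loss occurred during the period of cover? no; the policyholder has complied with the security conditions? yes — 2 of 3 hold (need ≥2) → satisfied.
Under rule 6: the loss was caused by a third party? no; or the insured property was occupied at the time of loss? yes. So the claim is a Supervised Incident.
Under rule 1: Covered Event (rule 2)? yes; and Supervised Incident (rule 6)? yes. So the claim is an Authorised Peril.
Under rule 5: the policyholder held an insurable interest at the date of loss? no; and the damaged item is not specified on the schedule? no; and the proximate cause is an insured peril? no. So the claim is not a Regulated Claim.
Under rule 3: not a Regulated Claim (rule 5)? yes; or the loss arose from gradual deterioration? no. So the claim is a Critical Occurrence.
Under rule 11: the loss was reported within the notification period? yes; the premium has been paid in full? yes; the policyholder has complied with the security conditions? yes — 3 of 3 hold (need ≥2) → satisfied.
Under rule 10: the damaged item is specified on the schedule? yes; and the policyholder has complied with the security conditions? yes. So the claim is an Eligible Incident.
Under rule 9: Reportable Occurrence (rule 11)? yes; or Eligible Incident (rule 10)? yes. So the claim is an Eligible Occurrence.
Under rule 4: not an Authorised Peril (rule 1)? no; Critical Occurrence (rule 3)? yes; not an Eligible Occurrence (rule 9)? no — 1 of 3 hold (need ≥2) → not satisfied.

No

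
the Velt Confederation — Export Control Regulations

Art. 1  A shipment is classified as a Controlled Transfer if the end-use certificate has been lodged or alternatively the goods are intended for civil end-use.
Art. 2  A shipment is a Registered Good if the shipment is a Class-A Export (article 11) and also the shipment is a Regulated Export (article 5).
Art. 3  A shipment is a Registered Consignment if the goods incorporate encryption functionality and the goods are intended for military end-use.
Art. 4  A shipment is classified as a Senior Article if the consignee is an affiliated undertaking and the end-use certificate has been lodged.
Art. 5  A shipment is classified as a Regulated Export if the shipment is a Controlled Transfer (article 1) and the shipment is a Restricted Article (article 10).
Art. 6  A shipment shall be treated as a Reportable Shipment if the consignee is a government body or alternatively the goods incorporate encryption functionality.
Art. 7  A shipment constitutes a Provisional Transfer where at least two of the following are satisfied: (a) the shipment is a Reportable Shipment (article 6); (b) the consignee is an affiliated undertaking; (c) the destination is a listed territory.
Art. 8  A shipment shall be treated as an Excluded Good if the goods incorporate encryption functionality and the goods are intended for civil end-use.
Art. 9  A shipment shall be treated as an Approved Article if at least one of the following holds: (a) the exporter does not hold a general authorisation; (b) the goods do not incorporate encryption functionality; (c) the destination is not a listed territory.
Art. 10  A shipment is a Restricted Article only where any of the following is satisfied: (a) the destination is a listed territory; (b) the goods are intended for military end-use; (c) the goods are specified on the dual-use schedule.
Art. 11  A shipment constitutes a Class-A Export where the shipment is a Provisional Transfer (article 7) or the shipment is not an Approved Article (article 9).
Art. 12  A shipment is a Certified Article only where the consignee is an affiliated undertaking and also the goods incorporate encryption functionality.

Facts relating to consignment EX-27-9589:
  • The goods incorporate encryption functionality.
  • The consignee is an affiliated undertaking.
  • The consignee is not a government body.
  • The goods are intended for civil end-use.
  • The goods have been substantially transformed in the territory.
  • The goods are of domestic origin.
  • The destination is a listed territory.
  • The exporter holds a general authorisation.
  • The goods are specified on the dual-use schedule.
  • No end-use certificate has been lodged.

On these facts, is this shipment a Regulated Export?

Under article 1: the end-use certificate has been lodged? no; or the goods are intended for civil end-use? yes. So the shipment is a Controlled Transfer.
Under article 10: the destination is a listed territory? yes; or the goods are intended for military end-use? no; or the goods are specified on the dual-use schedule? yes. So the shipment is a Restricted Article.
Under article 5: Controlled Transfer (article 1)? yes; and Restricted Article (article 10)? yes. So the shipment is a Regulated Export.

Yes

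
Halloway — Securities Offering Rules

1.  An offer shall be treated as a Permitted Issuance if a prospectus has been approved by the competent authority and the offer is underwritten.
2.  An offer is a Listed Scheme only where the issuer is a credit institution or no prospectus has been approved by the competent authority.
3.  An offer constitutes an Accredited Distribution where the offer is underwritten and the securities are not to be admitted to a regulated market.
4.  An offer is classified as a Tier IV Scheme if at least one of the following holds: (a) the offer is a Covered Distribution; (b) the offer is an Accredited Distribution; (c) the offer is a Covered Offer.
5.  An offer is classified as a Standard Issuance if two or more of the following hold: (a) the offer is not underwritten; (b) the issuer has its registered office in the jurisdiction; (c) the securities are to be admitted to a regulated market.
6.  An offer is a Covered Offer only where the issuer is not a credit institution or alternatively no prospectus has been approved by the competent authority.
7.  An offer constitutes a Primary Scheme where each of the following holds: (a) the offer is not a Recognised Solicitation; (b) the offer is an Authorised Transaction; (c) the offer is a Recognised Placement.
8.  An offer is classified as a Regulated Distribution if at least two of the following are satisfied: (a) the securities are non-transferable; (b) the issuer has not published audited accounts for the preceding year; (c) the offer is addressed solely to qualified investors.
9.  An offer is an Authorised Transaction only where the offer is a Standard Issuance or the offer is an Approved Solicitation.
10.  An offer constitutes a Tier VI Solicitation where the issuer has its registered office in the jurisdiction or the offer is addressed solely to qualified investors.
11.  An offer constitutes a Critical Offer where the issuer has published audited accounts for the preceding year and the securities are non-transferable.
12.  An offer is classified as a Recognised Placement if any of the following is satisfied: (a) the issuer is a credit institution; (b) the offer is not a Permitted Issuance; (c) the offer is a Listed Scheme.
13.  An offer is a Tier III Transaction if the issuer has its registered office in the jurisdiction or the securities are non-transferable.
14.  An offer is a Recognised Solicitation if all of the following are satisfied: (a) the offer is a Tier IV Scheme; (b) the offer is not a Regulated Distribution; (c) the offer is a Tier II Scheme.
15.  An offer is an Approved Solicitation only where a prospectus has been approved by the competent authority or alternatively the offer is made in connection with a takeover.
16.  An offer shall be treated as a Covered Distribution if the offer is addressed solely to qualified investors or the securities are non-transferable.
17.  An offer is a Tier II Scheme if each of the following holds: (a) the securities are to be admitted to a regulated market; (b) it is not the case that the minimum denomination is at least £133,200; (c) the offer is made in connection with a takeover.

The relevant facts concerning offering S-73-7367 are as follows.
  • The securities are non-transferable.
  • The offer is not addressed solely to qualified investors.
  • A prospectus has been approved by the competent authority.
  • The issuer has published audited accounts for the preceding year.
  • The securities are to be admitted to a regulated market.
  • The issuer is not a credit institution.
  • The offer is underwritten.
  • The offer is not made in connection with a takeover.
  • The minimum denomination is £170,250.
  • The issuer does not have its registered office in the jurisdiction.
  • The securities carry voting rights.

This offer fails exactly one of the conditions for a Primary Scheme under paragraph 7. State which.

Recognised Placement

paragraph 16 — Covered Distribution: [the offer is addressed solely to qualified investors? no] OR [the securities are non-transferable? yes] → satisfied.
paragraph 3 — Accredited Distribution: [the offer is underwritten? yes] AND [the securities are not to be admitted to a regulated market? no] → not satisfied.
paragraph 6 — Covered Offer: [the issuer is not a credit institution? yes] OR [no prospectus has been approved by the competent authority? no] → satisfied.
paragraph 4 — Tier IV Scheme: [Covered Distribution (paragraph 16)? yes] OR [Accredited Distribution (paragraph 3)? no] OR [Covered Offer (paragraph 6)? yes] → satisfied.
paragraph 8 — Regulated Distribution: the securities are non-transferable? yes; the issuer has not published audited accounts for the preceding year? no; the offer is addressed solely to qualified investors? no — 1 of 3 hold (need ≥2) → not satisfied.
paragraph 17 — Tier II Scheme: [the securities are to be admitted to a regulated market? yes] AND [minimum denomination: £170,250 ≥ £133,200? yes, so negated condition no] AND [the offer is made in connection with a takeover? no] → not satisfied.
paragraph 14 — Recognised Solicitation: [Tier IV Scheme (paragraph 4)? yes] AND [not a Regulated Distribution (paragraph 8)? yes] AND [Tier II Scheme (paragraph 17)? no] → not satisfied.
paragraph 5 — Standard Issuance: the offer is not underwritten? no; the issuer has its registered office in the jurisdiction? no; the securities are to be admitted to a regulated market? yes — 1 of 3 hold (need ≥2) → not satisfied.
paragraph 15 — Approved Solicitation: [a prospectus has been approved by the competent authority? yes] OR [the offer is made in connection with a takeover? no] → satisfied.
paragraph 9 — Authorised Transaction: [Standard Issuance (paragraph 5)? no] OR [Approved Solicitation (paragraph 15)? yes] → satisfied.
paragraph 1 — Permitted Issuance: [a prospectus has been approved by the competent authority? yes] AND [the offer is underwritten? yes] → satisfied.
paragraph 2 — Listed Scheme: [the issuer is a credit institution? no] OR [no prospectus has been approved by the competent authority? no] → not satisfied.
paragraph 12 — Recognised Placement: [the issuer is a credit institution? no] OR [not a Permitted Issuance (paragraph 1)? no] OR [Listed Scheme (paragraph 2)? no] → not satisfied.
paragraph 7 — Primary Scheme: [not a Recognised Solicitation (paragraph 14)? yes] AND [Authorised Transaction (paragraph 9)? yes] AND [Recognised Placement (paragraph 12)? no] → not satisfied.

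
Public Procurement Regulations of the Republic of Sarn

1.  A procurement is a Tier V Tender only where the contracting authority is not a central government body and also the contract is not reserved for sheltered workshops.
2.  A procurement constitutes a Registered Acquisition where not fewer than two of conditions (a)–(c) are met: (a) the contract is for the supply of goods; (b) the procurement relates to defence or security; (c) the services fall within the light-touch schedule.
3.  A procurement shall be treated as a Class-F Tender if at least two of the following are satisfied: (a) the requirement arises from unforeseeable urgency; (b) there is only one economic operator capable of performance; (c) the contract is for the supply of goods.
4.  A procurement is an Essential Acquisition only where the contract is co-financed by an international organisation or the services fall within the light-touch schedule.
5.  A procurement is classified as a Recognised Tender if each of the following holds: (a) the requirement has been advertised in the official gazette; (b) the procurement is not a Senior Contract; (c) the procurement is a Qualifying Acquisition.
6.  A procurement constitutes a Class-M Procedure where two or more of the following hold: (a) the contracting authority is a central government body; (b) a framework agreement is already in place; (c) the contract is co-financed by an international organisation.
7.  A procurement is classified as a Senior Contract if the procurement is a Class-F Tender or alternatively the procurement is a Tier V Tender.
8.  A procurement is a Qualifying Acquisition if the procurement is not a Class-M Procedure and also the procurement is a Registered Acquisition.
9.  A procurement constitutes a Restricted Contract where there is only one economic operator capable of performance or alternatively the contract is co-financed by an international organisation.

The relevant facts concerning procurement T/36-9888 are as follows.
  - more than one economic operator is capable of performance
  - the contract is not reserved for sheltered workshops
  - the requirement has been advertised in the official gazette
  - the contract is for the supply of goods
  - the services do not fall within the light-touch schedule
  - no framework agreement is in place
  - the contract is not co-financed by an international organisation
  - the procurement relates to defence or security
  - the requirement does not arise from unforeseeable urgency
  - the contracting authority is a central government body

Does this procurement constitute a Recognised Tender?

Yes

Under paragraph 3: the requirement arises from unforeseeable urgency? no; there is only one economic operator capable of performance? no; the contract is for the supply of goods? yes — 1 of 3 hold (need ≥2) → not satisfied.
Under paragraph 1: the contracting authority is not a central government body? no; and the contract is not reserved for sheltered workshops? yes. So the procurement is not a Tier V Tender.
Under paragraph 7: Class-F Tender (paragraph 3)? no; or Tier V Tender (paragraph 1)? no. So the procurement is not a Senior Contract.
Under paragraph 6: the contracting authority is a central government body? yes; a framework agreement is already in place? no; the contract is co-financed by an international organisation? no — 1 of 3 hold (need ≥2) → not satisfied.
Under paragraph 2: the contract is for the supply of goods? yes; the procurement relates to defence or security? yes; the services fall within the light-touch schedule? no — 2 of 3 hold (need ≥2) → satisfied.
Under paragraph 8: not a Class-M Procedure (paragraph 6)? yes; and Registered Acquisition (paragraph 2)? yes. So the procurement is a Qualifying Acquisition.
Under paragraph 5: the requirement has been advertised in the official gazette? yes; and not a Senior Contract (paragraph 7)? yes; and Qualifying Acquisition (paragraph 8)? yes. So the procurement is a Recognised Tender.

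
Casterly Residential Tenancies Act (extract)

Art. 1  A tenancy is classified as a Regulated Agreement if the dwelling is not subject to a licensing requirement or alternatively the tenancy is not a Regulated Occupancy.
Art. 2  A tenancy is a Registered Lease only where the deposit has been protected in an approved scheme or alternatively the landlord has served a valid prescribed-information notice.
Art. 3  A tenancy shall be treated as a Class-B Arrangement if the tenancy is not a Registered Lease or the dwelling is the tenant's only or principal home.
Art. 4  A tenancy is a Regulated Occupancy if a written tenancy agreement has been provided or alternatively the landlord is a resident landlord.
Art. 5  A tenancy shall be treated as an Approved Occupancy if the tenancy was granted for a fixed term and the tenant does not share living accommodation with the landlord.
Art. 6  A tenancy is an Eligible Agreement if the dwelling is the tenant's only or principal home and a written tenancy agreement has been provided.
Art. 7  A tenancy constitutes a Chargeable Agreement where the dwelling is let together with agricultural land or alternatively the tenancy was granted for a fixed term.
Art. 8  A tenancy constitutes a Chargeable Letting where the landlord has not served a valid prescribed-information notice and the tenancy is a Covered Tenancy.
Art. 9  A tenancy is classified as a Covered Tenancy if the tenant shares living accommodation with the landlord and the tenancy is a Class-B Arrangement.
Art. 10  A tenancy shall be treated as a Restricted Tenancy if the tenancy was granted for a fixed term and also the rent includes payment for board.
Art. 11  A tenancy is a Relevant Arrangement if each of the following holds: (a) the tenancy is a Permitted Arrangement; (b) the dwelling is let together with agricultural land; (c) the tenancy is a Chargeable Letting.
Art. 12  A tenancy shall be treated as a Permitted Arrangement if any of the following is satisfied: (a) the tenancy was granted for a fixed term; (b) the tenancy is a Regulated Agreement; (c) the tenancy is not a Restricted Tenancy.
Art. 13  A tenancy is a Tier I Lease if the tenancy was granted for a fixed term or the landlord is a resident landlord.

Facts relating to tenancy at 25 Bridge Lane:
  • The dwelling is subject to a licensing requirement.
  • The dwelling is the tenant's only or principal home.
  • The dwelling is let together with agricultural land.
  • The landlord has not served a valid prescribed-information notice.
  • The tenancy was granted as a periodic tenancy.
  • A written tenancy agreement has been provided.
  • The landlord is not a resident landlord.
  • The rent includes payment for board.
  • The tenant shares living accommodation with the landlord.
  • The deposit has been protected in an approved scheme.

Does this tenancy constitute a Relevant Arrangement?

Under article 4: a written tenancy agreement has been provided? yes; or the landlord is a resident landlord? no. So the tenancy is a Regulated Occupancy.
Under article 1: the dwelling is not subject to a licensing requirement? no; or not a Regulated Occupancy (article 4)? no. So the tenancy is not a Regulated Agreement.
Under article 10: the tenancy was granted for a fixed term? no; and the rent includes payment for board? yes. So the tenancy is not a Restricted Tenancy.
Under article 12: the tenancy was granted for a fixed term? no; or Regulated Agreement (article 1)? no; or not a Restricted Tenancy (article 10)? yes. So the tenancy is a Permitted Arrangement.
Under article 2: the deposit has been protected in an approved scheme? yes; or the landlord has served a valid prescribed-information notice? no. So the tenancy is a Registered Lease.
Under article 3: not a Registered Lease (article 2)? no; or the dwelling is the tenant's only or principal home? yes. So the tenancy is a Class-B Arrangement.
Under article 9: the tenant shares living accommodation with the landlord? yes; and Class-B Arrangement (article 3)? yes. So the tenancy is a Covered Tenancy.
Under article 8: the landlord has not served a valid prescribed-information notice? yes; and Covered Tenancy (article 9)? yes. So the tenancy is a Chargeable Letting.
Under article 11: Permitted Arrangement (article 12)? yes; and the dwelling is let together with agricultural land? yes; and Chargeable Letting (article 8)? yes. So the tenancy is a Relevant Arrangement.

Yes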